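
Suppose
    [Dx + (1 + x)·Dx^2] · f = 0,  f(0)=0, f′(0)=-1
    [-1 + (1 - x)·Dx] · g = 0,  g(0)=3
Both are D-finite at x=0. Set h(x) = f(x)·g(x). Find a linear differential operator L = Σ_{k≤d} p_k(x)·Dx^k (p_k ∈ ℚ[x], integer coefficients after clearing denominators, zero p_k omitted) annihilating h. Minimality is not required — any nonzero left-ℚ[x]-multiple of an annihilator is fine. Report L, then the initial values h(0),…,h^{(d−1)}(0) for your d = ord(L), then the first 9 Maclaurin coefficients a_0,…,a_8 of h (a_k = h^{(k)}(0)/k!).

L = 1 + (1 + 3·x)·Dx + (-1 + x^2)·Dx^2  (order 2).
h: a_k = 0, -3, -3/2, -5/2, -7/4, -47/20, -37/20, -319/140, -533/280, …
ICs: h(0) = 0, h′(0) = -3.

f: a_k = 0, -1, 1/2, -1/3, 1/4, -1/5, 1/6, -1/7, 1/8, …
g: a_k = 3, 3, 3, 3, 3, 3, 3, 3, 3, …
h₀=f·g: eliminate ⇒ L₀, order ≤ 2·1.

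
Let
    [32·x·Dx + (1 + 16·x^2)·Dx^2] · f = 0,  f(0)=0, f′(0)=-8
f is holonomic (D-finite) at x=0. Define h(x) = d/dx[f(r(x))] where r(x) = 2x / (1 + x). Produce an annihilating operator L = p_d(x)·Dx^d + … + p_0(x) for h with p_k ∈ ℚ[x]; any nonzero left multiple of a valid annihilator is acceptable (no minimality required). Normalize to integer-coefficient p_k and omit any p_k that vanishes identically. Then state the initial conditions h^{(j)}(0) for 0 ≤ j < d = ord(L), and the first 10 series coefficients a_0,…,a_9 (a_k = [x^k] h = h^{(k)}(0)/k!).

f: a_k = 0, -8, 0, 128/3, 0, -2048/5, 0, 32768/7, 0, -524288/9, …
Change of var in L_f (x↦r) gives L₀.
h₀' ⇒ L via d/dx closure of L₀.
L = (2 + 130·x) + (1 + 2·x + 65·x^2)·Dx  (order 1).
h: a_k = -16, 32, 976, -4032, -55376, 372832, 2853776, -29941632, -125612176, 2197430432, …
ICs: h(0) = -16.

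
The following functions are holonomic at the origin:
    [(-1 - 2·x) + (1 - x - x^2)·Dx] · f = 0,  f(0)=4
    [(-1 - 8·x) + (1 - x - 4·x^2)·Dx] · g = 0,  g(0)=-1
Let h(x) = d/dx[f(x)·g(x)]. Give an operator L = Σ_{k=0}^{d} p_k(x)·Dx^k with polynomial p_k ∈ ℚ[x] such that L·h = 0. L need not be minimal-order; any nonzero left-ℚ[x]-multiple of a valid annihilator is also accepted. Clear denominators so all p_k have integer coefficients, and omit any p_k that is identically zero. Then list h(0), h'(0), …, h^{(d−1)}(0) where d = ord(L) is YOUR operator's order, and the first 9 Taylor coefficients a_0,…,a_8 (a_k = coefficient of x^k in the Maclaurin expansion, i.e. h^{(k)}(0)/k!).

L = (16 + 18·x - 12·x^2 - 352·x^3 + 12·x^4 + 600·x^5 + 320·x^6) + (-2 - 4·x + 39·x^2 + 8·x^3 - 140·x^4 - 21·x^5 + 140·x^6 + 64·x^7)·Dx  (order 1).
h: a_k = -8, -64, -228, -896, -2800, -9048, -26824, -80000, -229932, …
ICs: h(0) = -8.

f: a_k = 4, 4, 8, 12, 20, 32, 52, 84, 136, …
g: a_k = -1, -1, -5, -9, -29, -65, -181, -441, -1165, …
Product ⇒ symmetric product L₀, ord ≤ 1.
h=h₀': d/dx-closure on L₀ ⇒ L.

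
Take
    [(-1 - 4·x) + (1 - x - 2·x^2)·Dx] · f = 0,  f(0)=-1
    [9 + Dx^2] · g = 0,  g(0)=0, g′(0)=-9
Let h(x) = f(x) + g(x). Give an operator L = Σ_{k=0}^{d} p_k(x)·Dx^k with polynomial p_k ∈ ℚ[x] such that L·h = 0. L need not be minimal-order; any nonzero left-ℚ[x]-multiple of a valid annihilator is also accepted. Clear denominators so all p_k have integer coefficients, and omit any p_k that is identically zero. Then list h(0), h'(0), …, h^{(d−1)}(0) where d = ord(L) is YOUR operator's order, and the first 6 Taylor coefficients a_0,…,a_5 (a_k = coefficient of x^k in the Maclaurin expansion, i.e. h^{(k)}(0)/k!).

L = (117 + 486·x + 135·x^2 + 360·x^3 + 540·x^4 + 432·x^5) + (-45 + 63·x + 81·x^2 - 153·x^3 - 18·x^4 + 324·x^5 + 216·x^6)·Dx + (13 + 54·x + 15·x^2 + 40·x^3 + 60·x^4 + 48·x^5)·Dx^2 + (-5 + 7·x + 9·x^2 - 17·x^3 - 2·x^4 + 36·x^5 + 24·x^6)·Dx^3  (order 3).
h: a_k = -1, -10, -3, 17/2, -11, -1083/40, …
ICs: h(0) = -1, h′(0) = -10, h′′(0) = -6.

f: a_k = -1, -1, -3, -5, -11, -21, …
g: a_k = 0, -9, 0, 27/2, 0, -243/40, …
L₀ := lclm(L_f,L_g); ord L₀ ≤ 1+2.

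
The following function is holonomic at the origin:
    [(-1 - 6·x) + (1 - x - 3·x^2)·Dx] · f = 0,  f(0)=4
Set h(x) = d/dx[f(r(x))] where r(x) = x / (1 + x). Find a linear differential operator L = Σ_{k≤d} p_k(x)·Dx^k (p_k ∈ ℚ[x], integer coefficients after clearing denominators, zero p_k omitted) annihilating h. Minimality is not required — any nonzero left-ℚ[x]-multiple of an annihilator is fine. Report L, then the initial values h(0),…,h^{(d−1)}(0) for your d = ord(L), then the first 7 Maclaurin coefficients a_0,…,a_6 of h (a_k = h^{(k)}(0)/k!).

L = (6 + 18·x + 72·x^2 + 42·x^3) + (-1 - 9·x - 12·x^2 + 17·x^3 + 21·x^4)·Dx  (order 1).
h: a_k = 4, 24, 0, 144, -180, 864, -1764, …
ICs: h(0) = 4.

f: a_k = 4, 4, 16, 28, 76, 160, 388, …
h₀=f(r): pull back L_f along r ⇒ L₀.
Differentiate: ansatz ord ≤ ord L₀ ⇒ L.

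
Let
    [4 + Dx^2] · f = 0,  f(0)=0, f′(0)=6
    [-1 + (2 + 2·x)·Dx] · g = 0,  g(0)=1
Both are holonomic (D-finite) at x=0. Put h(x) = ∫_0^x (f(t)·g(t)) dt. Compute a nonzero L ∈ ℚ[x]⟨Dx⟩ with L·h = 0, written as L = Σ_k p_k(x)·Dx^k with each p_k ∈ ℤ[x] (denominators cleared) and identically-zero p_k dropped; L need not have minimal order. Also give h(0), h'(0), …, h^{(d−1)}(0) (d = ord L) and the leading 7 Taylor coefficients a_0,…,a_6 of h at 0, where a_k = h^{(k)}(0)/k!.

L = (19 + 32·x + 16·x^2)·Dx + (-4 - 4·x)·Dx^2 + (4 + 8·x + 4·x^2)·Dx^3  (order 3).
h: a_k = 0, 0, 3, 1, -19/16, -13/40, 341/1920, …
ICs: h(0) = 0, h′(0) = 0, h′′(0) = 6.

f: a_k = 0, 6, 0, -4, 0, 4/5, 0, …
g: a_k = 1, 1/2, -1/8, 1/16, -5/128, 7/256, -21/1024, …
f·g: L₀ = L_f ⊗_s L_g, ord ≤ 2·1.
h=∫₀ˣh₀: take L = L₀·Dx.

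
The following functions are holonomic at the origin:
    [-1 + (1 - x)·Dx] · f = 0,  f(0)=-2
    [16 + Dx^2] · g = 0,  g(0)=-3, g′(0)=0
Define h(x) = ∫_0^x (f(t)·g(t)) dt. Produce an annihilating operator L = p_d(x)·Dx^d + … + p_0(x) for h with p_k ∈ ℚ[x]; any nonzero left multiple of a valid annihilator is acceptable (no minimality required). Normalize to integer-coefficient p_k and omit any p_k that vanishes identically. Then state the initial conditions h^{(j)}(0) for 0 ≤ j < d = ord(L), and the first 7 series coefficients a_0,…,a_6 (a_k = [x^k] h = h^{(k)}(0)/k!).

L = (-16 + 16·x)·Dx + 2·Dx^2 + (-1 + x)·Dx^3  (order 3).
h: a_k = 0, 6, 3, -14, -21/2, 22/5, 11/3, …
ICs: h(0) = 0, h′(0) = 6, h′′(0) = 6.

f: a_k = -2, -2, -2, -2, -2, -2, -2, …
g: a_k = -3, 0, 24, 0, -32, 0, 256/15, …
L₀ := L_f ⊗_s L_g (sym. prod.), ord ≤ 2.
h=∫₀ˣh₀: take L = L₀·Dx.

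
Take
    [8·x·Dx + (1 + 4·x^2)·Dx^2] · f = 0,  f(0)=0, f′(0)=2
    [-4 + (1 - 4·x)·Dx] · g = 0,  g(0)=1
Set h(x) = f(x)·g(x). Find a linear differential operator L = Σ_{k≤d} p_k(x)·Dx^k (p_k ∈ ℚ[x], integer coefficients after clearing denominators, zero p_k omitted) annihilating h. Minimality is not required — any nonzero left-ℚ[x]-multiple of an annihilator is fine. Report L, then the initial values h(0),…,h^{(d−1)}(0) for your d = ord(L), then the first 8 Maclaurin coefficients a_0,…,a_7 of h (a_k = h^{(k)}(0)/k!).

L = 32·x + (8 - 8·x + 64·x^2)·Dx + (-1 + 4·x - 4·x^2 + 16·x^3)·Dx^2  (order 2).
h: a_k = 0, 2, 8, 88/3, 352/3, 7136/15, 28544/15, 797312/105, …
ICs: h(0) = 0, h′(0) = 2.

f: a_k = 0, 2, 0, -8/3, 0, 32/5, 0, -128/7, …
g: a_k = 1, 4, 16, 64, 256, 1024, 4096, 16384, …
f·g: L₀ = L_f ⊗_s L_g, ord ≤ 2·1.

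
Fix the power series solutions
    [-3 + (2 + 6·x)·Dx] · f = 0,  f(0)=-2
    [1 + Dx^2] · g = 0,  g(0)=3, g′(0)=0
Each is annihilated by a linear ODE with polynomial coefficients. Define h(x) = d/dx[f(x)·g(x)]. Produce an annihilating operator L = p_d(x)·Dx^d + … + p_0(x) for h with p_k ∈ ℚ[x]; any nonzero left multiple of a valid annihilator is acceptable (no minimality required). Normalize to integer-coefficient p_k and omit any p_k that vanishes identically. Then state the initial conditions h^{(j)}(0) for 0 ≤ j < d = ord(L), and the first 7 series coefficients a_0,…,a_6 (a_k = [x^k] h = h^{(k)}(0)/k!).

L = (133 + 2352·x + 4104·x^2 + 1728·x^3 + 1296·x^4) + (276 + 540·x - 1296·x^2 - 1296·x^3)·Dx + (124 + 840·x + 1836·x^2 + 1728·x^3 + 1296·x^4)·Dx^2  (order 2).
h: a_k = -9, 39/2, -135/8, 983/16, -22515/128, 618229/1280, -6878207/5120, …
ICs: h(0) = -9, h′(0) = 39/2.

f: a_k = -2, -3, 9/4, -27/8, 405/64, -1701/128, 15309/512, …
g: a_k = 3, 0, -3/2, 0, 1/8, 0, -1/240, …
L₀ := L_f ⊗_s L_g (sym. prod.), ord ≤ 2.
h₀' ⇒ L via d/dx closure of L₀.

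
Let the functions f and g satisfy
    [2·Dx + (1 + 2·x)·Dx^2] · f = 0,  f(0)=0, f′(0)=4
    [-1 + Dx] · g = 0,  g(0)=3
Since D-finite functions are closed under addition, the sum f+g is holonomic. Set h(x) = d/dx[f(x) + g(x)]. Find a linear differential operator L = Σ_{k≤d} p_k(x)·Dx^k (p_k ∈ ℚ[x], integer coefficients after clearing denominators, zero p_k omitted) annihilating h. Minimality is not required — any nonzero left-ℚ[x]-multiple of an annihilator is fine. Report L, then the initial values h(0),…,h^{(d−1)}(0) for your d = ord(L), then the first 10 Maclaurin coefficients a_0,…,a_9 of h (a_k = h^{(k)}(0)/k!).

L = (-10 - 4·x) + (7 - 4·x - 4·x^2)·Dx + (3 + 8·x + 4·x^2)·Dx^2  (order 2).
h: a_k = 7, -5, 35/2, -63/2, 513/8, -5119/40, 61441/240, -860159/1680, 13762561/13440, -247726079/120960, …
ICs: h(0) = 7, h′(0) = -5.

f: a_k = 0, 4, -4, 16/3, -8, 64/5, -64/3, 256/7, -64, 1024/9, …
g: a_k = 3, 3, 3/2, 1/2, 1/8, 1/40, 1/240, 1/1680, 1/13440, 1/120960, …
L₀ := lclm(L_f,L_g); ord L₀ ≤ 2+1.
h₀' ⇒ L via d/dx closure of L₀.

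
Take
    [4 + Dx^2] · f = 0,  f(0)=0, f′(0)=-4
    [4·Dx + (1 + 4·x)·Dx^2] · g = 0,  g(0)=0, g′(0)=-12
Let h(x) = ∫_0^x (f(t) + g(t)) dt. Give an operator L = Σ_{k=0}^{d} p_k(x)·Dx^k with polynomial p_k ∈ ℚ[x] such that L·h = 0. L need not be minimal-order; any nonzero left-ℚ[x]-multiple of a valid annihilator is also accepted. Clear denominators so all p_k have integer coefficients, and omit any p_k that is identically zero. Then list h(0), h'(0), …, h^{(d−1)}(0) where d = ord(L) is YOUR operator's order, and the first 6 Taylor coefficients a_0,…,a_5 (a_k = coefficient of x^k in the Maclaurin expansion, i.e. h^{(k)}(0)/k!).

f: a_k = 0, -4, 0, 8/3, 0, -8/15, …
g: a_k = 0, -12, 24, -64, 192, -3072/5, …
Sum ⇒ L₀ = lclm(L_f,L_g) in ℚ(x)⟨Dx⟩.
∫: right-multiply L₀ by Dx.
L = (400 + 128·x + 256·x^2)·Dx^2 + (36 + 176·x + 192·x^2 + 256·x^3)·Dx^3 + (100 + 32·x + 64·x^2)·Dx^4 + (9 + 44·x + 48·x^2 + 64·x^3)·Dx^5  (order 5).
h: a_k = 0, 0, -8, 8, -46/3, 192/5, …
ICs: h(0) = 0, h′(0) = 0, h′′(0) = -16, h′′′(0) = 48, h′′′′(0) = -368.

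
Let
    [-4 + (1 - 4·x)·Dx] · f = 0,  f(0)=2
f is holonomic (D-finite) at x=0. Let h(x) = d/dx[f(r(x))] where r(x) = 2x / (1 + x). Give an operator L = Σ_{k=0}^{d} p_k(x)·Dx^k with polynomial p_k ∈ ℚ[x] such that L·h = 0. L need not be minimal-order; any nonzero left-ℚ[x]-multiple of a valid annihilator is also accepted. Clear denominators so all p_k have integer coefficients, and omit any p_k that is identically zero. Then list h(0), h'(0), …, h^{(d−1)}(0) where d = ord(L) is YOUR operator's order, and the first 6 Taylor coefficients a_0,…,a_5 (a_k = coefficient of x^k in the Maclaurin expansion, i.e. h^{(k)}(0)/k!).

L = 14 + (-1 + 7·x)·Dx  (order 1).
h: a_k = 16, 224, 2352, 21952, 192080, 1613472, …
ICs: h(0) = 16.

f: a_k = 2, 8, 32, 128, 512, 2048, …
Substitute x→r, Dx→(1/r')Dx; clear ⇒ L₀.
Differentiate: ansatz ord ≤ ord L₀ ⇒ L.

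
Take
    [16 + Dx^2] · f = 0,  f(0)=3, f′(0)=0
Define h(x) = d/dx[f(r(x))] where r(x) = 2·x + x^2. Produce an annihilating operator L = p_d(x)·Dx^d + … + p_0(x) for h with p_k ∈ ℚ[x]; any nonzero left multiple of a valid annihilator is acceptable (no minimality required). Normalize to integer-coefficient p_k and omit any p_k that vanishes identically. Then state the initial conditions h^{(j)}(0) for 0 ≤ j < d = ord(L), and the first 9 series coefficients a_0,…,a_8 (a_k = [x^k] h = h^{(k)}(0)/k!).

f: a_k = 3, 0, -24, 0, 32, 0, -256/15, 0, 512/105, …
f∘r: x↦r, Dx↦Dx/r' in L_f ⇒ L₀.
h=h₀': d/dx-closure on L₀ ⇒ L.
L = (67 + 256·x + 384·x^2 + 256·x^3 + 64·x^4) + (-3 - 3·x)·Dx + (1 + 2·x + x^2)·Dx^2  (order 2).
h: a_k = 0, -192, -288, 1952, 5120, -9728/5, -105728/5, -2365184/105, 712704/35, …
ICs: h(0) = 0, h′(0) = -192.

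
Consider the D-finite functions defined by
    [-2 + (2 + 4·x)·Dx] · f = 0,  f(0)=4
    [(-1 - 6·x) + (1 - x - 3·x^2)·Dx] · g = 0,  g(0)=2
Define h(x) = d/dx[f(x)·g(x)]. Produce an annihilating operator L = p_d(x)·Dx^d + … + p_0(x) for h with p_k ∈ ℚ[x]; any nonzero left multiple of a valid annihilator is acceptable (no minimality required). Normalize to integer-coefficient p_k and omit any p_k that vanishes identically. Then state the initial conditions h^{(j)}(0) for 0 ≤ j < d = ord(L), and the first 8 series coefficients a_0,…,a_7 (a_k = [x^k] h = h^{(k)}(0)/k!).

f: a_k = 4, 4, -2, 2, -5/2, 7/2, -21/4, 33/4, …
g: a_k = 2, 2, 8, 14, 38, 80, 194, 434, …
Sym-product of L_f,L_g gives L₀ (≤ ord 1).
Derive L from L₀ (diff closure).
L = (9 + 66·x + 165·x^2 + 210·x^3 + 135·x^4) + (-2 - 9·x - 6·x^2 + 38·x^3 + 87·x^4 + 54·x^5)·Dx  (order 1).
h: a_k = 16, 72, 264, 764, 2310, 6147, 16989, 87579/2, …
ICs: h(0) = 16.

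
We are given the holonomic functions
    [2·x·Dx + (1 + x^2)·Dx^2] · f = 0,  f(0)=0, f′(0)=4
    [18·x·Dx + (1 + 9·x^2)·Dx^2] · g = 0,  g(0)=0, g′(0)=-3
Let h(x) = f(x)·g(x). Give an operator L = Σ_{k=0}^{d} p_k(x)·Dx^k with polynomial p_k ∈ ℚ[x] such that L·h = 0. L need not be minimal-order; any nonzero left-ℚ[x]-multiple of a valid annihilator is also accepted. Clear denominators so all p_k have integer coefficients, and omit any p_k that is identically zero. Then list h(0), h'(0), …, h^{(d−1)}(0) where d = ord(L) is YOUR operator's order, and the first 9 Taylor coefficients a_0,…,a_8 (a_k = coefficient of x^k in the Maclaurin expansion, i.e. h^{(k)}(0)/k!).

L = (-216·x - 3600·x^3 - 5184·x^5 + 6480·x^7 + 17496·x^9)·Dx + (-40 - 1452·x^2 - 6480·x^4 - 4536·x^6 + 22680·x^8 + 26244·x^10)·Dx^2 + (-80·x - 980·x^3 - 2160·x^5 + 2952·x^7 + 12960·x^9 + 8748·x^11)·Dx^3 + (-1 - 20·x^2 - 109·x^4 + 981·x^8 + 1620·x^10 + 729·x^12)·Dx^4  (order 4).
h: a_k = 0, 0, -12, 0, 40, 0, -1044/5, 0, 9264/7, …
ICs: h(0) = 0, h′(0) = 0, h′′(0) = -24, h′′′(0) = 0.

f: a_k = 0, 4, 0, -4/3, 0, 4/5, 0, -4/7, 0, …
g: a_k = 0, -3, 0, 9, 0, -243/5, 0, 2187/7, 0, …
f·g: L₀ = L_f ⊗_s L_g, ord ≤ 2·2.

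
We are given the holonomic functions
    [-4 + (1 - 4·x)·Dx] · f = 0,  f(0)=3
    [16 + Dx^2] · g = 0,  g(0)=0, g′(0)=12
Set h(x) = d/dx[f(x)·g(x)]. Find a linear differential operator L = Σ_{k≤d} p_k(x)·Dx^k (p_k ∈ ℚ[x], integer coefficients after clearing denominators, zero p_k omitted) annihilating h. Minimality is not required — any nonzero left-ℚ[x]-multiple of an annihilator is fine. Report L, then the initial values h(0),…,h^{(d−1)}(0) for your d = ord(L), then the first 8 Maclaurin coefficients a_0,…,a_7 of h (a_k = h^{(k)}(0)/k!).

f: a_k = 3, 12, 48, 192, 768, 3072, 12288, 49152, …
g: a_k = 0, 12, 0, -32, 0, 128/5, 0, -1024/105, …
L₀ := L_f ⊗_s L_g (sym. prod.), ord ≤ 2.
Differentiate: ansatz ord ≤ ord L₀ ⇒ L.
L = (-16 - 128·x + 256·x^2) + (-8 + 32·x)·Dx + (1 - 8·x + 16·x^2)·Dx^2  (order 2).
h: a_k = 36, 288, 1440, 7680, 38784, 930816/5, 4342784/5, 138969088/35, …
ICs: h(0) = 36, h′(0) = 288.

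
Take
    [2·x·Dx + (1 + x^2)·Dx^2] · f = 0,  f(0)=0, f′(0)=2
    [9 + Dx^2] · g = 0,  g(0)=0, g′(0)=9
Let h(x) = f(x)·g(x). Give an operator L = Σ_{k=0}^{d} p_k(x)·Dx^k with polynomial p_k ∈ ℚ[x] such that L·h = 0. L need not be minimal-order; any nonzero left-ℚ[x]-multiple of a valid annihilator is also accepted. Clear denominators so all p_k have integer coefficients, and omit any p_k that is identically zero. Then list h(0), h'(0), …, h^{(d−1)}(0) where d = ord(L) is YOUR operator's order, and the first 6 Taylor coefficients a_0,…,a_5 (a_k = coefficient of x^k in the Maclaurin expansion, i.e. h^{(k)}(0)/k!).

f: a_k = 0, 2, 0, -2/3, 0, 2/5, …
g: a_k = 0, 9, 0, -27/2, 0, 243/40, …
Product ⇒ symmetric product L₀, ord ≤ 4.
L = (1170 + 3834·x^2 + 4779·x^4 + 2916·x^6 + 729·x^8) + (396·x + 1044·x^3 + 972·x^5 + 324·x^7)·Dx + (220 + 768·x^2 + 1026·x^4 + 648·x^6 + 162·x^8)·Dx^2 + (44·x + 116·x^3 + 108·x^5 + 36·x^7)·Dx^3 + (10 + 38·x^2 + 55·x^4 + 36·x^6 + 9·x^8)·Dx^4  (order 4).
h: a_k = 0, 0, 18, 0, -33, 0, …
ICs: h(0) = 0, h′(0) = 0, h′′(0) = 36, h′′′(0) = 0.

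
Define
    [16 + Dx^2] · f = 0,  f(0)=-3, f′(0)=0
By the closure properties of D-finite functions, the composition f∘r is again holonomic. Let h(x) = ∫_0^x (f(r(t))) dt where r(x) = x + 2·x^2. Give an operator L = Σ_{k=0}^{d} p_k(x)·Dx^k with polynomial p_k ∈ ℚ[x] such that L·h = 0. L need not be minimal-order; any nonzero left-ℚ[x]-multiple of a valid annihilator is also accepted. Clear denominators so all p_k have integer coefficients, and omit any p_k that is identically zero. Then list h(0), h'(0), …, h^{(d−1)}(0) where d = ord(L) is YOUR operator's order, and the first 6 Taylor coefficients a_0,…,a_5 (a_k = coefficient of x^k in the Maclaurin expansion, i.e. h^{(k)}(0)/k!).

L = (16 + 192·x + 768·x^2 + 1024·x^3)·Dx - 4·Dx^2 + (1 + 4·x)·Dx^3  (order 3).
h: a_k = 0, -3, 0, 8, 24, 64/5, …
ICs: h(0) = 0, h′(0) = -3, h′′(0) = 0.

f: a_k = -3, 0, 24, 0, -32, 0, …
f∘r: x↦r, Dx↦Dx/r' in L_f ⇒ L₀.
∫: right-multiply L₀ by Dx.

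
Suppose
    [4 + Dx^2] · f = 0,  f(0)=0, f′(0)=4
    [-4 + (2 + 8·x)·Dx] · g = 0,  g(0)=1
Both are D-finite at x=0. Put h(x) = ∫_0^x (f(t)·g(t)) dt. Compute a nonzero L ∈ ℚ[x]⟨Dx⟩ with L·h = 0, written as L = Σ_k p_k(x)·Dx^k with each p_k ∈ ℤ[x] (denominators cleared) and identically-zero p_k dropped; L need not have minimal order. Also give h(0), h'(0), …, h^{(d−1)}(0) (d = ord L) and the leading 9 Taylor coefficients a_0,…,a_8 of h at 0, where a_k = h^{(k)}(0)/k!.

L = (16 + 32·x + 64·x^2)·Dx + (-4 - 16·x)·Dx^2 + (1 + 8·x + 16·x^2)·Dx^3  (order 3).
h: a_k = 0, 0, 2, 8/3, -8/3, 32/15, -256/45, 512/35, -12224/315, …
ICs: h(0) = 0, h′(0) = 0, h′′(0) = 4.

f: a_k = 0, 4, 0, -8/3, 0, 8/15, 0, -16/315, 0, …
g: a_k = 1, 2, -2, 4, -10, 28, -84, 264, -858, …
h₀=f·g: eliminate ⇒ L₀, order ≤ 2·1.
h=∫₀ˣh₀: take L = L₀·Dx.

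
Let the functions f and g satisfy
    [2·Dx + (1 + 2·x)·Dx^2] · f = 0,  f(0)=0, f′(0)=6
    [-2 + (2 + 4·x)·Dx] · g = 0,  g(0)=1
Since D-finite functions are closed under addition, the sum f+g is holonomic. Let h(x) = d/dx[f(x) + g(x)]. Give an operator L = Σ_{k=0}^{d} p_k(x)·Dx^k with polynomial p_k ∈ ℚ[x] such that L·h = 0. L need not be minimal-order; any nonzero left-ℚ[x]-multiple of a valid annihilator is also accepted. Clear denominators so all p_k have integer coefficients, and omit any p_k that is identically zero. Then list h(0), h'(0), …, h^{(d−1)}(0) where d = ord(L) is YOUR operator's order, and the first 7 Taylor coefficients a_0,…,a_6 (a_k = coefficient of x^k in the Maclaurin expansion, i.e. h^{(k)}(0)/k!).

L = 2 + (5 + 10·x)·Dx + (1 + 4·x + 4·x^2)·Dx^2  (order 2).
h: a_k = 7, -13, 51/2, -101/2, 803/8, -1599/8, 6375/16, …
ICs: h(0) = 7, h′(0) = -13.

f: a_k = 0, 6, -6, 8, -12, 96/5, -32, …
g: a_k = 1, 1, -1/2, 1/2, -5/8, 7/8, -21/16, …
f+g: L₀ = lclm(L_f,L_g), ord ≤ 2+1.
h=h₀': d/dx-closure on L₀ ⇒ L.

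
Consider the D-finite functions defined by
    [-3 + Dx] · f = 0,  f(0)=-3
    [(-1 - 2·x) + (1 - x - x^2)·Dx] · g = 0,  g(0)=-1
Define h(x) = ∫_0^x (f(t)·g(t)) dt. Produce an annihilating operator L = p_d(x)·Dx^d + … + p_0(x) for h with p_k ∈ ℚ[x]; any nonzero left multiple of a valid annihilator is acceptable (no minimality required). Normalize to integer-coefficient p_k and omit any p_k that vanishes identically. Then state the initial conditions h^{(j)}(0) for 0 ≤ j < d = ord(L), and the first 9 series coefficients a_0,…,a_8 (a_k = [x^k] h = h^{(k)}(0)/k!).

L = (4 - x - 3·x^2)·Dx + (-1 + x + x^2)·Dx^2  (order 2).
h: a_k = 0, 3, 6, 19/2, 27/2, 741/40, 509/20, 19869/560, 56331/1120, …
ICs: h(0) = 0, h′(0) = 3.

f: a_k = -3, -9, -27/2, -27/2, -81/8, -243/40, -243/80, -729/560, -2187/4480, …
g: a_k = -1, -1, -2, -3, -5, -8, -13, -21, -34, …
L₀ := L_f ⊗_s L_g (sym. prod.), ord ≤ 1.
Integrate: L := L₀·Dx.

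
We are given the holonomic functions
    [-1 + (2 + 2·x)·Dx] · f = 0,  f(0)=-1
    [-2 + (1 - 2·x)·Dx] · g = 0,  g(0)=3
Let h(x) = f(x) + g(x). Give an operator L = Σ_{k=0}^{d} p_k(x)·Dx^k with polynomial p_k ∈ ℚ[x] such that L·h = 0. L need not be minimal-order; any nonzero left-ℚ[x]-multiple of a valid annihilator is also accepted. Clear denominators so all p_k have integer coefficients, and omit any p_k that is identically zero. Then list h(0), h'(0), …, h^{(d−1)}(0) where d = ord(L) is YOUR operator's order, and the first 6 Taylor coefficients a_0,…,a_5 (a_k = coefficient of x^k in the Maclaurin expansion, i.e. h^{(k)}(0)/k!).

L = (6 + 4·x) + (-11 - 20·x - 12·x^2)·Dx + (2 + 2·x - 8·x^2 - 8·x^3)·Dx^2  (order 2).
h: a_k = 2, 11/2, 97/8, 383/16, 6149/128, 24569/256, …
ICs: h(0) = 2, h′(0) = 11/2.

f: a_k = -1, -1/2, 1/8, -1/16, 5/128, -7/256, …
g: a_k = 3, 6, 12, 24, 48, 96, …
L₀ := lclm(L_f,L_g); ord L₀ ≤ 1+1.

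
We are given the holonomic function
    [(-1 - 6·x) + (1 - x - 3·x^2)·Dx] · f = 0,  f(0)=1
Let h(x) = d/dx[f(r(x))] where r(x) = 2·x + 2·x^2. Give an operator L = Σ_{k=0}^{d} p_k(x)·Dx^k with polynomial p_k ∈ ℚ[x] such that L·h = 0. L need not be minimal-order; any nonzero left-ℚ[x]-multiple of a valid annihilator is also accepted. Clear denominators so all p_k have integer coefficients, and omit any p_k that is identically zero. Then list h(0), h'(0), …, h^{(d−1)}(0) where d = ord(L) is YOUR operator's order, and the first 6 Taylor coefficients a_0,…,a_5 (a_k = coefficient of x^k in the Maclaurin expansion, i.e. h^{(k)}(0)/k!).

L = (18 + 156·x + 804·x^2 + 2736·x^3 + 4968·x^4 + 4320·x^5 + 1440·x^6) + (-1 - 12·x + 6·x^2 + 268·x^3 + 900·x^4 + 1368·x^5 + 1008·x^6 + 288·x^7)·Dx  (order 1).
h: a_k = 2, 36, 264, 1952, 13320, 86928, …
ICs: h(0) = 2.

f: a_k = 1, 1, 4, 7, 19, 40, …
L₀ from L_f via x↦r, Dx↦r'^{-1}Dx.
h=h₀': d/dx-closure on L₀ ⇒ L.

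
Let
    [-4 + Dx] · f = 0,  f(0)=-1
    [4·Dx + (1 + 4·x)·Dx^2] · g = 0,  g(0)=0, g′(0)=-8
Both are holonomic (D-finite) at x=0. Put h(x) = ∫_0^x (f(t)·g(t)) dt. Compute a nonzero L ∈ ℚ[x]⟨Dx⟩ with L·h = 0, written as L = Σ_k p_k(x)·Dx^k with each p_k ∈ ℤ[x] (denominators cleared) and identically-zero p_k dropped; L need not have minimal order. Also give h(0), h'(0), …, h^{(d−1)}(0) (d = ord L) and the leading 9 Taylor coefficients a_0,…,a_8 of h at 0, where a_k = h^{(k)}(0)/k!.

f: a_k = -1, -4, -8, -32/3, -32/3, -128/15, -256/45, -1024/315, -512/315, …
g: a_k = 0, -8, 16, -128/3, 128, -2048/5, 4096/3, -32768/7, 16384, …
h₀=f·g: eliminate ⇒ L₀, order ≤ 1·2.
Integrate: L := L₀·Dx.
L = 64·x·Dx + (-4 - 32·x)·Dx^2 + (1 + 4·x)·Dx^3  (order 3).
h: a_k = 0, 0, 4, 16/3, 32/3, 0, 128/5, -512/9, 11776/63, …
ICs: h(0) = 0, h′(0) = 0, h′′(0) = 8.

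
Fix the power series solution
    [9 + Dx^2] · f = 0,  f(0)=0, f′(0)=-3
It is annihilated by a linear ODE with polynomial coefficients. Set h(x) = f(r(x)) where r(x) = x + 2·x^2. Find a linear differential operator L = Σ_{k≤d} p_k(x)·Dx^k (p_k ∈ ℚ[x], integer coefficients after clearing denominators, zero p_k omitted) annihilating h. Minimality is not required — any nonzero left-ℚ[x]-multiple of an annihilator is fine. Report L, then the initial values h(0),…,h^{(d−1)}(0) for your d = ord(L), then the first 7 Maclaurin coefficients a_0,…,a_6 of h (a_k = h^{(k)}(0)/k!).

L = (9 + 108·x + 432·x^2 + 576·x^3) - 4·Dx + (1 + 4·x)·Dx^2  (order 2).
h: a_k = 0, -3, -6, 9/2, 27, 2079/40, 63/4, …
ICs: h(0) = 0, h′(0) = -3.

f: a_k = 0, -3, 0, 9/2, 0, -81/40, 0, …
L₀ from L_f via x↦r, Dx↦r'^{-1}Dx.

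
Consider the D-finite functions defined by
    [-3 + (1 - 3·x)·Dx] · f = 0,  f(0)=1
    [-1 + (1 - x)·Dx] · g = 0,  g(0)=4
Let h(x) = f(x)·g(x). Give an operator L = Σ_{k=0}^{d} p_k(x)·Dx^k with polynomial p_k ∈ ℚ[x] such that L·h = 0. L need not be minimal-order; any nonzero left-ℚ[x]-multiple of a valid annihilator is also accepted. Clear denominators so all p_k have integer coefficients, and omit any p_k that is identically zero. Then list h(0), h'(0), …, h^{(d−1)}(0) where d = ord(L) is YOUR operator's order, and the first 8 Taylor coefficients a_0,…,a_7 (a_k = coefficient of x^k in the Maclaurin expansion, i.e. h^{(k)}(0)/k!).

f: a_k = 1, 3, 9, 27, 81, 243, 729, 2187, …
g: a_k = 4, 4, 4, 4, 4, 4, 4, 4, …
h₀=f·g: eliminate ⇒ L₀, order ≤ 1·1.
L = (-4 + 6·x) + (1 - 4·x + 3·x^2)·Dx  (order 1).
h: a_k = 4, 16, 52, 160, 484, 1456, 4372, 13120, …
ICs: h(0) = 4.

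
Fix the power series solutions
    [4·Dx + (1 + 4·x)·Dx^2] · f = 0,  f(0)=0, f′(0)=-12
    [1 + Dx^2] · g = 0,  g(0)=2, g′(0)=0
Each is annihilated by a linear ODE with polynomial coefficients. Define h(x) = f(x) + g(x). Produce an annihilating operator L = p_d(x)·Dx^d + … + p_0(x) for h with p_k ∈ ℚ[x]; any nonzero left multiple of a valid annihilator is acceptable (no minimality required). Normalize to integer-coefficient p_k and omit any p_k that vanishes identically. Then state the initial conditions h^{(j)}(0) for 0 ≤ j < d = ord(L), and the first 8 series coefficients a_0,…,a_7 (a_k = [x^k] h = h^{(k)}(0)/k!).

L = (388 + 32·x + 64·x^2)·Dx + (33 + 140·x + 48·x^2 + 64·x^3)·Dx^2 + (388 + 32·x + 64·x^2)·Dx^3 + (33 + 140·x + 48·x^2 + 64·x^3)·Dx^4  (order 4).
h: a_k = 2, -12, 23, -64, 2305/12, -3072/5, 737279/360, -49152/7, …
ICs: h(0) = 2, h′(0) = -12, h′′(0) = 46, h′′′(0) = -384.

f: a_k = 0, -12, 24, -64, 192, -3072/5, 2048, -49152/7, …
g: a_k = 2, 0, -1, 0, 1/12, 0, -1/360, 0, …
L₀ := lclm(L_f,L_g); ord L₀ ≤ 2+2.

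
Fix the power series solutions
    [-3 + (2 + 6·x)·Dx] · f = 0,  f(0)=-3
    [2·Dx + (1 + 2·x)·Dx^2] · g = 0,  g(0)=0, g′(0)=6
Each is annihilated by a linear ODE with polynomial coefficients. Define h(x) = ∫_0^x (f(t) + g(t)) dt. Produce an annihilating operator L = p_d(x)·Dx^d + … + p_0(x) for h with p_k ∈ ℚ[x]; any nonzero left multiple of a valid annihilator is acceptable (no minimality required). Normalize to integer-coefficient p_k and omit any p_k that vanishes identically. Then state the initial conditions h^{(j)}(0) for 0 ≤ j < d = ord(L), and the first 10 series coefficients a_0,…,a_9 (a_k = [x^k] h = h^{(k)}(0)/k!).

f: a_k = -3, -9/2, 27/8, -81/16, 1215/128, -5103/256, 45927/1024, -216513/2048, 8444007/32768, -42220035/65536, …
g: a_k = 0, 6, -6, 8, -12, 96/5, -32, 384/7, -96, 512/3, …
f+g: L₀ = lclm(L_f,L_g), ord ≤ 1+2.
h=∫h₀ ⇒ L = L₀·Dx.
L = (-6 + 36·x)·Dx^2 + (5 + 84·x + 180·x^2)·Dx^3 + (2 + 22·x + 72·x^2 + 72·x^3)·Dx^4  (order 4).
h: a_k = 0, -3, 3/4, -7/8, 47/64, -321/640, -313/2560, 13159/7168, -729159/114688, 1766093/98304, …
ICs: h(0) = 0, h′(0) = -3, h′′(0) = 3/2, h′′′(0) = -21/4.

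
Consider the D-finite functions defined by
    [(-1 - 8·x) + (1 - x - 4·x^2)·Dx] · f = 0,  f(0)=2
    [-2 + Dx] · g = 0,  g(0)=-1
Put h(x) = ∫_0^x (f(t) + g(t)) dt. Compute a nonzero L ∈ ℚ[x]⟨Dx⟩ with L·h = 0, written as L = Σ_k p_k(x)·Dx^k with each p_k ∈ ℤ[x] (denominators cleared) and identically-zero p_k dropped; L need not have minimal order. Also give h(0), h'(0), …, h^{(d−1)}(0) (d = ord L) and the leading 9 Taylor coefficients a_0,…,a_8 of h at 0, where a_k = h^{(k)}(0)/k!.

f: a_k = 2, 2, 10, 18, 58, 130, 362, 882, 2330, …
g: a_k = -1, -2, -2, -4/3, -2/3, -4/15, -4/45, -8/315, -2/315, …
L₀ := lclm(L_f,L_g); ord L₀ ≤ 1+1.
Integrate: L := L₀·Dx.
L = (-16 - 20·x - 240·x^2 - 128·x^3)·Dx + (6 + 32·x + 124·x^2 - 32·x^3 - 64·x^4)·Dx^2 + (1 - 11·x - 2·x^2 + 48·x^3 + 32·x^4)·Dx^3  (order 3).
h: a_k = 0, 1, 0, 8/3, 25/6, 172/15, 973/45, 16286/315, 138911/1260, …
ICs: h(0) = 0, h′(0) = 1, h′′(0) = 0.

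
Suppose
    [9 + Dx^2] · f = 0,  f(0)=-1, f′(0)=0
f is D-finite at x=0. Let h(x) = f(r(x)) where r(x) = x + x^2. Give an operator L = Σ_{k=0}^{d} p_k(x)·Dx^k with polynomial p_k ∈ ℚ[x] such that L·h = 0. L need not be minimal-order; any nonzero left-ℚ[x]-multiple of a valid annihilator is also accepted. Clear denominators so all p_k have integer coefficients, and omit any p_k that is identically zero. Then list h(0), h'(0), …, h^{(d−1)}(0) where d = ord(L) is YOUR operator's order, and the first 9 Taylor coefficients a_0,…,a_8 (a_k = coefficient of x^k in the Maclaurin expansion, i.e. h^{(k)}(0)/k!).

f: a_k = -1, 0, 9/2, 0, -27/8, 0, 81/80, 0, -729/4480, …
Change of var in L_f (x↦r) gives L₀.
L = (9 + 54·x + 108·x^2 + 72·x^3) - 2·Dx + (1 + 2·x)·Dx^2  (order 2).
h: a_k = -1, 0, 9/2, 9, 9/8, -27/2, -1539/80, -297/40, 52191/4480, …
ICs: h(0) = -1, h′(0) = 0.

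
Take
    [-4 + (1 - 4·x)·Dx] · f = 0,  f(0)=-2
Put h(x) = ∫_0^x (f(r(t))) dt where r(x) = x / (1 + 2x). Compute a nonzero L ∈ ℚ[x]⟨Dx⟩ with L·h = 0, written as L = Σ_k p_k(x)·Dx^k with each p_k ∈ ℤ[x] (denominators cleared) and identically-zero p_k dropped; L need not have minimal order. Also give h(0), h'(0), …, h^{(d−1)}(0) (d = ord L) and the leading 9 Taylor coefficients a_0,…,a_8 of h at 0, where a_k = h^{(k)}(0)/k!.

f: a_k = -2, -8, -32, -128, -512, -2048, -8192, -32768, -131072, …
Substitute x→r, Dx→(1/r')Dx; clear ⇒ L₀.
h=∫h₀ ⇒ L = L₀·Dx.
L = 4·Dx + (-1 + 4·x^2)·Dx^2  (order 2).
h: a_k = 0, -2, -4, -16/3, -8, -64/5, -64/3, -256/7, -64, …
ICs: h(0) = 0, h′(0) = -2.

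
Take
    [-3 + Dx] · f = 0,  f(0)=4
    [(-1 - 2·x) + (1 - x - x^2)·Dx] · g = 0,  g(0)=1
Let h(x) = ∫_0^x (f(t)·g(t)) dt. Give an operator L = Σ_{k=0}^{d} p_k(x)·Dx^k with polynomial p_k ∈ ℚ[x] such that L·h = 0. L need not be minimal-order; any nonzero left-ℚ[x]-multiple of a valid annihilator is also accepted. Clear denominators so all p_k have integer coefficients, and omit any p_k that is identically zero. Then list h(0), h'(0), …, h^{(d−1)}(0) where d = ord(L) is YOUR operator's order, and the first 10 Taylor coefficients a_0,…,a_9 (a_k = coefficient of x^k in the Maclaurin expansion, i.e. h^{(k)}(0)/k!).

f: a_k = 4, 12, 18, 18, 27/2, 81/10, 81/20, 243/140, 729/1120, 243/1120, …
g: a_k = 1, 1, 2, 3, 5, 8, 13, 21, 34, 55, …
f·g: L₀ = L_f ⊗_s L_g, ord ≤ 1·1.
h=∫h₀ ⇒ L = L₀·Dx.
L = (4 - x - 3·x^2)·Dx + (-1 + x + x^2)·Dx^2  (order 2).
h: a_k = 0, 4, 8, 38/3, 18, 247/10, 509/15, 6623/140, 18777/280, 972481/10080, …
ICs: h(0) = 0, h′(0) = 4.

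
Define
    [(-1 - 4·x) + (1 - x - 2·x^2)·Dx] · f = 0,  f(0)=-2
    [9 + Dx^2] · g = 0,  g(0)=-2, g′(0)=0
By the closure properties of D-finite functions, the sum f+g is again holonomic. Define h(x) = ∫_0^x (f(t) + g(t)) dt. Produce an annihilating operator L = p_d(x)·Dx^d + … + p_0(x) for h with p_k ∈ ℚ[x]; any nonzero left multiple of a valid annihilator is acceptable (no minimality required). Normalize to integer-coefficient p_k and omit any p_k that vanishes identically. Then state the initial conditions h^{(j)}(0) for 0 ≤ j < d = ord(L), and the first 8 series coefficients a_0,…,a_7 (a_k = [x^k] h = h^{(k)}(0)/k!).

L = (117 + 486·x + 135·x^2 + 360·x^3 + 540·x^4 + 432·x^5)·Dx + (-45 + 63·x + 81·x^2 - 153·x^3 - 18·x^4 + 324·x^5 + 216·x^6)·Dx^2 + (13 + 54·x + 15·x^2 + 40·x^3 + 60·x^4 + 48·x^5)·Dx^3 + (-5 + 7·x + 9·x^2 - 17·x^3 - 2·x^4 + 36·x^5 + 24·x^6)·Dx^4  (order 4).
h: a_k = 0, -4, -1, 1, -5/2, -23/4, -7, -3359/280, …
ICs: h(0) = 0, h′(0) = -4, h′′(0) = -2, h′′′(0) = 6.

f: a_k = -2, -2, -6, -10, -22, -42, -86, -170, …
g: a_k = -2, 0, 9, 0, -27/4, 0, 81/40, 0, …
L₀ := lclm(L_f,L_g); ord L₀ ≤ 1+2.
h=∫₀ˣh₀: take L = L₀·Dx.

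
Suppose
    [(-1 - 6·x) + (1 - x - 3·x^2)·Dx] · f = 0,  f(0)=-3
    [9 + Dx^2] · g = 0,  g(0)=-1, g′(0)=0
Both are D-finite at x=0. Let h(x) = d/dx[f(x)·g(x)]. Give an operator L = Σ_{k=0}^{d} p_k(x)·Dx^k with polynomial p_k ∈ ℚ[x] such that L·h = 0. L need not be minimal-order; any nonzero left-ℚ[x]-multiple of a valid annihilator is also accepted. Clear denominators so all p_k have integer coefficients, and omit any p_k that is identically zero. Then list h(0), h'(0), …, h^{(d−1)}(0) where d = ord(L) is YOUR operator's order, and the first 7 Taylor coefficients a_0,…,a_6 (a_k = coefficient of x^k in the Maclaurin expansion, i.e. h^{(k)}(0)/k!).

L = (-15 - 54·x - 135·x^2 + 162·x^3 + 243·x^4) + (6·x + 54·x^2 + 108·x^3)·Dx + (1 - 4·x - 9·x^2 + 18·x^3 + 27·x^4)·Dx^2  (order 2).
h: a_k = 3, -3, 45/2, 105/2, 1425/8, 17271/40, 100149/80, …
ICs: h(0) = 3, h′(0) = -3.

f: a_k = -3, -3, -12, -21, -57, -120, -291, …
g: a_k = -1, 0, 9/2, 0, -27/8, 0, 81/80, …
Product ⇒ symmetric product L₀, ord ≤ 2.
h=h₀': d/dx-closure on L₀ ⇒ L.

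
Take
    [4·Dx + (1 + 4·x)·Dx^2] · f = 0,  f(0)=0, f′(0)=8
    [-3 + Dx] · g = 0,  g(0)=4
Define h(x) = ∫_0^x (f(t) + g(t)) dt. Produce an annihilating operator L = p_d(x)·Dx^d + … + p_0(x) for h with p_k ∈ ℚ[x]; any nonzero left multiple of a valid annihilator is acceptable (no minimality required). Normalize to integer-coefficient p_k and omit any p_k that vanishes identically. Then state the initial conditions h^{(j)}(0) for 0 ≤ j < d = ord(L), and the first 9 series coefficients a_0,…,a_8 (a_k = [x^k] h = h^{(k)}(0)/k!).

f: a_k = 0, 8, -16, 128/3, -128, 2048/5, -4096/3, 32768/7, -16384, …
g: a_k = 4, 12, 18, 18, 27/2, 81/10, 81/20, 243/140, 729/1120, …
h₀=f+g: left-lcm gives L₀, ord ≤ 3.
h=∫₀ˣh₀: take L = L₀·Dx.
L = (-132 - 144·x)·Dx^2 + (23 - 72·x - 144·x^2)·Dx^3 + (7 + 40·x + 48·x^2)·Dx^4  (order 4).
h: a_k = 0, 4, 10, 2/3, 91/6, -229/10, 4177/60, -81677/420, 655603/1120, …
ICs: h(0) = 0, h′(0) = 4, h′′(0) = 20, h′′′(0) = 4.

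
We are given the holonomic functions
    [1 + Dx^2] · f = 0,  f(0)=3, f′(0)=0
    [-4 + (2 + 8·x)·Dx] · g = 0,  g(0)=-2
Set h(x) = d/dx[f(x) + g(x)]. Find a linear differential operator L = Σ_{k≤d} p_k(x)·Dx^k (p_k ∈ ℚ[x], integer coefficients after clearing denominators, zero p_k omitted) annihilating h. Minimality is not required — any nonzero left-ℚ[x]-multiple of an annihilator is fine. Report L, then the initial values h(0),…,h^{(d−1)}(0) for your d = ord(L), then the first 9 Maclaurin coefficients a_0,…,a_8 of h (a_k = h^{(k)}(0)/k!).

L = (-122 - 16·x - 32·x^2) + (-13 - 60·x - 48·x^2 - 64·x^3)·Dx + (-122 - 16·x - 32·x^2)·Dx^2 + (-13 - 60·x - 48·x^2 - 64·x^3)·Dx^3  (order 3).
h: a_k = -4, 5, -24, 161/2, -280, 40319/40, -3696, 23063041/1680, -51480, …
ICs: h(0) = -4, h′(0) = 5, h′′(0) = -48.

f: a_k = 3, 0, -3/2, 0, 1/8, 0, -1/240, 0, 1/13440, …
g: a_k = -2, -4, 4, -8, 20, -56, 168, -528, 1716, …
h₀=f+g: left-lcm gives L₀, ord ≤ 3.
Differentiate: ansatz ord ≤ ord L₀ ⇒ L.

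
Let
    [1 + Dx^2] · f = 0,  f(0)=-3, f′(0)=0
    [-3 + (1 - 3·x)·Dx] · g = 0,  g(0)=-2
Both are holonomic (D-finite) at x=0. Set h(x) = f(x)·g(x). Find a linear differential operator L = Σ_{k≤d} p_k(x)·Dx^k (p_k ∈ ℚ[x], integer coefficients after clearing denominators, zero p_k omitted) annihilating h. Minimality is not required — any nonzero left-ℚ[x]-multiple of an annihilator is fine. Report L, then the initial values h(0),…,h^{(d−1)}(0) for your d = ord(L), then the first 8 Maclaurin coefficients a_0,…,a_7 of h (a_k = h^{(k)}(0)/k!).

L = (-1 + 3·x) + 6·Dx + (-1 + 3·x)·Dx^2  (order 2).
h: a_k = 6, 18, 51, 153, 1837/4, 5511/4, 495989/120, 495989/40, …
ICs: h(0) = 6, h′(0) = 18.

f: a_k = -3, 0, 3/2, 0, -1/8, 0, 1/240, 0, …
g: a_k = -2, -6, -18, -54, -162, -486, -1458, -4374, …
f·g: L₀ = L_f ⊗_s L_g, ord ≤ 2·1.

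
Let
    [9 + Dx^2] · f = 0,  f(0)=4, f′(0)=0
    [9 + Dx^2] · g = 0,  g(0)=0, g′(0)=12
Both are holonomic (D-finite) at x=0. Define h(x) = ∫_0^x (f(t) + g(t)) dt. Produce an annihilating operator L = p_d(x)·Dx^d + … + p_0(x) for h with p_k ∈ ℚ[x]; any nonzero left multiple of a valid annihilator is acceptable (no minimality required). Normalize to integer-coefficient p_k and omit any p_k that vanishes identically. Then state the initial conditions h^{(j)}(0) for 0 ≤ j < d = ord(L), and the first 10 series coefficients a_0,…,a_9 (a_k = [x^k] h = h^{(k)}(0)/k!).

L = 9·Dx + Dx^3  (order 3).
h: a_k = 0, 4, 6, -6, -9/2, 27/10, 27/20, -81/140, -243/1120, 81/1120, …
ICs: h(0) = 0, h′(0) = 4, h′′(0) = 12.

f: a_k = 4, 0, -18, 0, 27/2, 0, -81/20, 0, 729/1120, 0, …
g: a_k = 0, 12, 0, -18, 0, 81/10, 0, -243/140, 0, 243/1120, …
Weyl lclm of L_f,L_g ⇒ L₀ (ord ≤ 4).
h=∫h₀ ⇒ L = L₀·Dx.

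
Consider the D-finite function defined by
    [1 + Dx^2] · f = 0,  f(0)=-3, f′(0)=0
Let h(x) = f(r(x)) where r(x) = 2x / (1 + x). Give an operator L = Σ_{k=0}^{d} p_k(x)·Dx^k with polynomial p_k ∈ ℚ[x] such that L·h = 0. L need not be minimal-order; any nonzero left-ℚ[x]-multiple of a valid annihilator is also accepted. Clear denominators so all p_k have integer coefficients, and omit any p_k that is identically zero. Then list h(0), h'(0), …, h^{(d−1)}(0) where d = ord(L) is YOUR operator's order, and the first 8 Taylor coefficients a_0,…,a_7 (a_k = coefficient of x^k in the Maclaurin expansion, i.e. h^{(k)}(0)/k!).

f: a_k = -3, 0, 3/2, 0, -1/8, 0, 1/240, 0, …
L₀ from L_f via x↦r, Dx↦r'^{-1}Dx.
L = 4 + (2 + 6·x + 6·x^2 + 2·x^3)·Dx + (1 + 4·x + 6·x^2 + 4·x^3 + x^4)·Dx^2  (order 2).
h: a_k = -3, 0, 6, -12, 16, -16, 154/15, 12/5, …
ICs: h(0) = -3, h′(0) = 0.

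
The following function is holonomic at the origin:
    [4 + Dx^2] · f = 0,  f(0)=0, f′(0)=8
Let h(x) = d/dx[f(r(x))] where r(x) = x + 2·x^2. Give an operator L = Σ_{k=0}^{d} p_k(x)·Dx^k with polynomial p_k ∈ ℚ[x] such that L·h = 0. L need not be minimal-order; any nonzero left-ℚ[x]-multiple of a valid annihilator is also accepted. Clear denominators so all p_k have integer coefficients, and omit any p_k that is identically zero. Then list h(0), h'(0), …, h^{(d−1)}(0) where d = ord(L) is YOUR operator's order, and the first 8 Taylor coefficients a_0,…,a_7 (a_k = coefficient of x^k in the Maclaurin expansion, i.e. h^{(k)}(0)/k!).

f: a_k = 0, 8, 0, -16/3, 0, 16/15, 0, -32/315, …
f∘r: x↦r, Dx↦Dx/r' in L_f ⇒ L₀.
Differentiate: ansatz ord ≤ ord L₀ ⇒ L.
L = (52 + 64·x + 384·x^2 + 1024·x^3 + 1024·x^4) + (-12 - 48·x)·Dx + (1 + 8·x + 16·x^2)·Dx^2  (order 2).
h: a_k = 8, 32, -16, -128, -944/3, -192, 13408/45, 30208/45, …
ICs: h(0) = 8, h′(0) = 32.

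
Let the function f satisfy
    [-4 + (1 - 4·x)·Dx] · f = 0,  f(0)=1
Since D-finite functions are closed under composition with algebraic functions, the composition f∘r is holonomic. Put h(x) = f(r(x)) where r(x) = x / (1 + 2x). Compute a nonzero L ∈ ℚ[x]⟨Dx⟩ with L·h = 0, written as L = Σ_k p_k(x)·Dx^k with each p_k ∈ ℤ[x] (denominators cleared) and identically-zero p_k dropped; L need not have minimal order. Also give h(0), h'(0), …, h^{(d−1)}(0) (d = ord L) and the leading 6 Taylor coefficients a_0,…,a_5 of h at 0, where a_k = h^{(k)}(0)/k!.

L = 4 + (-1 + 4·x^2)·Dx  (order 1).
h: a_k = 1, 4, 8, 16, 32, 64, …
ICs: h(0) = 1.

f: a_k = 1, 4, 16, 64, 256, 1024, …
Change of var in L_f (x↦r) gives L₀.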